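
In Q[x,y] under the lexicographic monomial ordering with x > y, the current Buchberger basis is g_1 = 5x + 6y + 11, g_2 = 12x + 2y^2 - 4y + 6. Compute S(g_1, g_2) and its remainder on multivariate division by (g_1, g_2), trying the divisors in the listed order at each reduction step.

S(g_1, g_2) = -1/6y^2 + 23/15y + 17/10; remainder on division = -1/6y^2 + 23/15y + 17/10.

lcm(LM(g_1), LM(g_2)) = x.
S = (lcm/LT(g_1))·g_1 − (lcm/LT(g_2))·g_2 = -1/6y^2 + 23/15y + 17/10.
Reduce S modulo (g_1, g_2) in that order:
  leading term y^2: no divisor's leading term divides it; move -1/6y^2 to the remainder.
  leading term y: no divisor's leading term divides it; move 23/15y to the remainder.
  leading term 1: no divisor's leading term divides it; move 17/10 to the remainder.
The remainder -1/6y^2 + 23/15y + 17/10 is nonzero, so it would be added as the next basis element.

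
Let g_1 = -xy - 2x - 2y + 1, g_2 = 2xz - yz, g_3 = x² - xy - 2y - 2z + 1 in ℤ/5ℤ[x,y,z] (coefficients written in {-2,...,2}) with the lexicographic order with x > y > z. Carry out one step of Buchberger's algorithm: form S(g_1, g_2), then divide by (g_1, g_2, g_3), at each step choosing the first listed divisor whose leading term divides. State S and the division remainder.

S(g_1, g_2) = 2xz - 2y²z + 2yz - z; remainder on division = -2y²z - 2yz - z.

lcm(LM(g_1), LM(g_2)) = xyz.
S = (lcm/LT(g_1))·g_1 − (lcm/LT(g_2))·g_2 = 2xz - 2y²z + 2yz - z.
Reduce S modulo (g_1, g_2, g_3) in that order:
  leading term xz: subtract (1)·g_2 from 2xz - 2y²z + 2yz - z → -2y²z - 2yz - z
  leading term y²z: no divisor's leading term divides it; move -2y²z to the remainder.
  leading term yz: no divisor's leading term divides it; move -2yz to the remainder.
  leading term z: no divisor's leading term divides it; move -z to the remainder.
The remainder -2y²z - 2yz - z is nonzero, so it would be added as the next basis element.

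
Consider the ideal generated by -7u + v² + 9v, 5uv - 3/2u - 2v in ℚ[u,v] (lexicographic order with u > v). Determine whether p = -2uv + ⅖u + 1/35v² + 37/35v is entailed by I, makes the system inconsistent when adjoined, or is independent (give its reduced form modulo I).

First compute the reduced Gröbner basis of I by Buchberger's algorithm.
f_1 = -7u + v² + 9v, LT = u.
f_2 = 5uv - 3/2u - 2v, LT = uv.

S(f_1,f_2): lcm = uv. S = 3/10u - 1/7v³ - 9/7v² + ⅖v.
  leading term u: subtract (-3/70)·f_1 from 3/10u - 1/7v³ - 9/7v² + ⅖v → -1/7v³ - 87/70v² + 11/14v
  leading term v³: no divisor's leading term divides it; move -1/7v³ to the remainder.
  leading term v²: no divisor's leading term divides it; move -87/70v² to the remainder.
  leading term v: no divisor's leading term divides it; move 11/14v to the remainder.
  remainder -1/7v³ - 87/70v² + 11/14v ≠ 0; add h_3 = -1/7v³ - 87/70v² + 11/14v to the basis.

S(f_1,h_3): leading monomials are coprime, so the S-polynomial reduces to 0 (Buchberger's first criterion).
S(f_2,h_3): lcm = uv³. S = -9uv² + 11/2uv - ⅖v³.
  leading term uv²: subtract (9/7v²)·f_1 from -9uv² + 11/2uv - ⅖v³ → 11/2uv - 9/7v⁴ - 419/35v³
  leading term uv: subtract (-11/14v)·f_1 from 11/2uv - 9/7v⁴ - 419/35v³ → -9/7v⁴ - 783/70v³ + 99/14v²
  leading term v⁴: subtract (9v)·h_3 from -9/7v⁴ - 783/70v³ + 99/14v² → 0
  remainder 0.

Every S-polynomial of the final basis reduces to 0, so we have a Gröbner basis.
Inter-reduce: drop elements whose leading term is divisible by another's, tail-reduce, and make monic.
Reduced Gröbner basis: {u - 1/7v² - 9/7v, v³ + 87/10v² - 11/2v}.
Label its elements g_1 = u - 1/7v² - 9/7v, g_2 = v³ + 87/10v² - 11/2v.

Reduce p = -2uv + ⅖u + 1/35v² + 37/35v modulo G:
  leading term uv: subtract (-2v)·g_1 from -2uv + ⅖u + 1/35v² + 37/35v → ⅖u - 2/7v³ - 89/35v² + 37/35v
  leading term u: subtract (⅖)·g_1 from ⅖u - 2/7v³ - 89/35v² + 37/35v → -2/7v³ - 87/35v² + 11/7v
  leading term v³: subtract (-2/7)·g_2 from -2/7v³ - 87/35v² + 11/7v → 0
  normal form = 0.
Since the normal form is 0, p ∈ I.

-2uv + ⅖u + 1/35v² + 37/35v lies in I (it reduces to 0).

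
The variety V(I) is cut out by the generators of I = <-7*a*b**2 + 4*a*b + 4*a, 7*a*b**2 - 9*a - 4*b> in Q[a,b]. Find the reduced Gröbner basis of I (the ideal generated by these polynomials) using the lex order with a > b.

G = {a + 112/31*b**2 + 76/31*b, b**3 - 4/7*b**2 - 4/7*b}

f_1 = -7*a*b**2 + 4*a*b + 4*a, LT = a*b**2.
f_2 = 7*a*b**2 - 9*a - 4*b, LT = a*b**2.

S(f_1,f_2): lcm = a*b**2. S = -4/7*a*b + 5/7*a + 4/7*b.
  leading term a*b: no divisor's leading term divides it; move -4/7*a*b to the remainder.
  leading term a: no divisor's leading term divides it; move 5/7*a to the remainder.
  leading term b: no divisor's leading term divides it; move 4/7*b to the remainder.
  remainder -4/7*a*b + 5/7*a + 4/7*b ≠ 0; add g_3 = -4/7*a*b + 5/7*a + 4/7*b to the basis.

S(f_1,g_3): lcm = a*b**2. S = 19/28*a*b - 4/7*a + b**2.
  leading term a*b: subtract (-19/16)·g_3 from 19/28*a*b - 4/7*a + b**2 → 31/112*a + b**2 + 19/28*b
  leading term a: no divisor's leading term divides it; move 31/112*a to the remainder.
  leading term b**2: no divisor's leading term divides it; move b**2 to the remainder.
  leading term b: no divisor's leading term divides it; move 19/28*b to the remainder.
  remainder 31/112*a + b**2 + 19/28*b ≠ 0; add g_4 = 31/112*a + b**2 + 19/28*b to the basis.

S(f_2,g_3): lcm = a*b**2. S = 5/4*a*b - 9/7*a + b**2 - 4/7*b.
  leading term a*b: subtract (-35/16)·g_3 from 5/4*a*b - 9/7*a + b**2 - 4/7*b → 31/112*a + b**2 + 19/28*b
  leading term a: subtract (1)·g_4 from 31/112*a + b**2 + 19/28*b → 0
  remainder 0.

S(f_1,g_4): lcm = a*b**2. S = -4/7*a*b - 4/7*a - 112/31*b**4 - 76/31*b**3.
  leading term a*b: subtract (1)·g_3 from -4/7*a*b - 4/7*a - 112/31*b**4 - 76/31*b**3 → -9/7*a - 112/31*b**4 - 76/31*b**3 - 4/7*b
  leading term a: subtract (-144/31)·g_4 from -9/7*a - 112/31*b**4 - 76/31*b**3 - 4/7*b → -112/31*b**4 - 76/31*b**3 + 144/31*b**2 + 80/31*b
  leading term b**4: no divisor's leading term divides it; move -112/31*b**4 to the remainder.
  leading term b**3: no divisor's leading term divides it; move -76/31*b**3 to the remainder.
  leading term b**2: no divisor's leading term divides it; move 144/31*b**2 to the remainder.
  leading term b: no divisor's leading term divides it; move 80/31*b to the remainder.
  remainder -112/31*b**4 - 76/31*b**3 + 144/31*b**2 + 80/31*b ≠ 0; add g_5 = -112/31*b**4 - 76/31*b**3 + 144/31*b**2 + 80/31*b to the basis.

S(f_2,g_4): lcm = a*b**2. S = -9/7*a - 112/31*b**4 - 76/31*b**3 - 4/7*b.
  leading term a: subtract (-144/31)·g_4 from -9/7*a - 112/31*b**4 - 76/31*b**3 - 4/7*b → -112/31*b**4 - 76/31*b**3 + 144/31*b**2 + 80/31*b
  leading term b**4: subtract (1)·g_5 from -112/31*b**4 - 76/31*b**3 + 144/31*b**2 + 80/31*b → 0
  remainder 0.

S(g_3,g_4): lcm = a*b. S = -5/4*a - 112/31*b**3 - 76/31*b**2 - b.
  leading term a: subtract (-140/31)·g_4 from -5/4*a - 112/31*b**3 - 76/31*b**2 - b → -112/31*b**3 + 64/31*b**2 + 64/31*b
  leading term b**3: no divisor's leading term divides it; move -112/31*b**3 to the remainder.
  leading term b**2: no divisor's leading term divides it; move 64/31*b**2 to the remainder.
  leading term b: no divisor's leading term divides it; move 64/31*b to the remainder.
  remainder -112/31*b**3 + 64/31*b**2 + 64/31*b ≠ 0; add g_6 = -112/31*b**3 + 64/31*b**2 + 64/31*b to the basis.

S(f_1,g_5): lcm = a*b**4. S = -5/4*a*b**3 + 5/7*a*b**2 + 5/7*a*b.
  leading term a*b**3: subtract (5/28*b)·f_1 from -5/4*a*b**3 + 5/7*a*b**2 + 5/7*a*b → 0
  remainder 0.

S(f_2,g_5): lcm = a*b**4. S = -19/28*a*b**3 + 5/7*a*b - 4/7*b**3.
  leading term a*b**3: subtract (19/196*b)·f_1 from -19/28*a*b**3 + 5/7*a*b - 4/7*b**3 → -19/49*a*b**2 + 16/49*a*b - 4/7*b**3
  leading term a*b**2: subtract (19/343)·f_1 from -19/49*a*b**2 + 16/49*a*b - 4/7*b**3 → 36/343*a*b - 76/343*a - 4/7*b**3
  leading term a*b: subtract (-9/49)·g_3 from 36/343*a*b - 76/343*a - 4/7*b**3 → -31/343*a - 4/7*b**3 + 36/343*b
  leading term a: subtract (-16/49)·g_4 from -31/343*a - 4/7*b**3 + 36/343*b → -4/7*b**3 + 16/49*b**2 + 16/49*b
  leading term b**3: subtract (31/196)·g_6 from -4/7*b**3 + 16/49*b**2 + 16/49*b → 0
  remainder 0.

S(g_3,g_5): lcm = a*b**4. S = -27/14*a*b**3 + 9/7*a*b**2 + 5/7*a*b - b**4.
  leading term a*b**3: subtract (27/98*b)·f_1 from -27/14*a*b**3 + 9/7*a*b**2 + 5/7*a*b - b**4 → 9/49*a*b**2 - 19/49*a*b - b**4
  leading term a*b**2: subtract (-9/343)·f_1 from 9/49*a*b**2 - 19/49*a*b - b**4 → -97/343*a*b + 36/343*a - b**4
  leading term a*b: subtract (97/196)·g_3 from -97/343*a*b + 36/343*a - b**4 → -341/1372*a - b**4 - 97/343*b
  leading term a: subtract (-44/49)·g_4 from -341/1372*a - b**4 - 97/343*b → -b**4 + 44/49*b**2 + 16/49*b
  leading term b**4: subtract (31/112)·g_5 from -b**4 + 44/49*b**2 + 16/49*b → 19/28*b**3 - 19/49*b**2 - 19/49*b
  leading term b**3: subtract (-589/3136)·g_6 from 19/28*b**3 - 19/49*b**2 - 19/49*b → 0
  remainder 0.

S(g_4,g_5): leading monomials are coprime, so the S-polynomial reduces to 0 (Buchberger's first criterion).
S(f_1,g_6): lcm = a*b**3. S = 0.
  remainder 0.

S(f_2,g_6): lcm = a*b**3. S = 4/7*a*b**2 - 5/7*a*b - 4/7*b**2.
  leading term a*b**2: subtract (-4/49)·f_1 from 4/7*a*b**2 - 5/7*a*b - 4/7*b**2 → -19/49*a*b + 16/49*a - 4/7*b**2
  leading term a*b: subtract (19/28)·g_3 from -19/49*a*b + 16/49*a - 4/7*b**2 → -31/196*a - 4/7*b**2 - 19/49*b
  leading term a: subtract (-4/7)·g_4 from -31/196*a - 4/7*b**2 - 19/49*b → 0
  remainder 0.

S(g_3,g_6): lcm = a*b**3. S = -19/28*a*b**2 + 4/7*a*b - b**3.
  leading term a*b**2: subtract (19/196)·f_1 from -19/28*a*b**2 + 4/7*a*b - b**3 → 9/49*a*b - 19/49*a - b**3
  leading term a*b: subtract (-9/28)·g_3 from 9/49*a*b - 19/49*a - b**3 → -31/196*a - b**3 + 9/49*b
  leading term a: subtract (-4/7)·g_4 from -31/196*a - b**3 + 9/49*b → -b**3 + 4/7*b**2 + 4/7*b
  leading term b**3: subtract (31/112)·g_6 from -b**3 + 4/7*b**2 + 4/7*b → 0
  remainder 0.

S(g_4,g_6): leading monomials are coprime, so the S-polynomial reduces to 0 (Buchberger's first criterion).
S(g_5,g_6): lcm = b**4. S = 5/4*b**3 - 5/7*b**2 - 5/7*b.
  leading term b**3: subtract (-155/448)·g_6 from 5/4*b**3 - 5/7*b**2 - 5/7*b → 0
  remainder 0.

Every S-polynomial of the final basis reduces to 0, so we have a Gröbner basis.
Inter-reduce: drop elements whose leading term is divisible by another's, tail-reduce, and make monic.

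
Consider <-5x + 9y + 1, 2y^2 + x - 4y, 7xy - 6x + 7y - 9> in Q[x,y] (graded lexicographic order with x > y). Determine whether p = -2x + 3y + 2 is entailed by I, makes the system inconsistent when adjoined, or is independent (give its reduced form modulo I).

First compute the reduced Gröbner basis of I by Buchberger's algorithm.
f_1 = -5x + 9y + 1, LT = x.
f_2 = 2y^2 + x - 4y, LT = y^2.
f_3 = 7xy - 6x + 7y - 9, LT = xy.

S(f_1,f_3): lcm = xy. S = -9/5y^2 + 6/7x - 6/5y + 9/7.
  leading term y^2: subtract (-9/10)·f_2 from -9/5y^2 + 6/7x - 6/5y + 9/7 → 123/70x - 24/5y + 9/7
  leading term x: subtract (-123/350)·f_1 from 123/70x - 24/5y + 9/7 → -573/350y + 573/350
  leading term y: no divisor's leading term divides it; move -573/350y to the remainder.
  leading term 1: no divisor's leading term divides it; move 573/350 to the remainder.
  remainder -573/350y + 573/350 ≠ 0; add h_4 = -573/350y + 573/350 to the basis.

The other S-polynomials (S(f_1,f_2), S(f_2,f_3), S(f_1,h_4), S(f_2,h_4), S(f_3,h_4)) all reduce to 0 modulo the current basis, so we have a Gröbner basis.
Inter-reduce: drop elements whose leading term is divisible by another's, tail-reduce, and make monic.
Reduced Gröbner basis: {x - 2, y - 1}.
Label its elements g_1 = x - 2, g_2 = y - 1.

Reduce p = -2x + 3y + 2 modulo G:
  leading term x: subtract (-2)·g_1 from -2x + 3y + 2 → 3y - 2
  leading term y: subtract (3)·g_2 from 3y - 2 → 1
  leading term 1: no divisor's leading term divides it; move 1 to the remainder.
  normal form = 1.
The normal form is nonzero, so p ∉ I. Since p minus its normal form lies in I, I + (p) = I + (r) where r = 1; decide whether this ideal is the whole ring.
Here r = 1 is a nonzero constant, hence a unit: 1 ∈ I + (p), the Gröbner basis of I + (p) is {1}, and the enlarged system has no common solution — adjoining p is inconsistent.

Adjoining -2x + 3y + 2 makes the ideal the whole ring: the system is inconsistent.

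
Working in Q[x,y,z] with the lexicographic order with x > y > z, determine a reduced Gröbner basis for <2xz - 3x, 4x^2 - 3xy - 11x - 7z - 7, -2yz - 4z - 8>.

f_1 = 2xz - 3x, LT = xz.
f_2 = 4x^2 - 3xy - 11x - 7z - 7, LT = x^2.
f_3 = -2yz - 4z - 8, LT = yz.

S(f_1,f_2): lcm = x^2z. S = -3/2x^2 + 3/4xyz + 11/4xz + 7/4z^2 + 7/4z.
  leading term x^2: subtract (-3/8)·f_2 from -3/2x^2 + 3/4xyz + 11/4xz + 7/4z^2 + 7/4z → 3/4xyz - 9/8xy + 11/4xz - 33/8x + 7/4z^2 - 7/8z - 21/8
  leading term xyz: subtract (3/8y)·f_1 from 3/4xyz - 9/8xy + 11/4xz - 33/8x + 7/4z^2 - 7/8z - 21/8 → 11/4xz - 33/8x + 7/4z^2 - 7/8z - 21/8
  leading term xz: subtract (11/8)·f_1 from 11/4xz - 33/8x + 7/4z^2 - 7/8z - 21/8 → 7/4z^2 - 7/8z - 21/8
  leading term z^2: no divisor's leading term divides it; move 7/4z^2 to the remainder.
  leading term z: no divisor's leading term divides it; move -7/8z to the remainder.
  leading term 1: no divisor's leading term divides it; move -21/8 to the remainder.
  remainder 7/4z^2 - 7/8z - 21/8 ≠ 0; add g_4 = 7/4z^2 - 7/8z - 21/8 to the basis.

S(f_1,f_3): lcm = xyz. S = -3/2xy - 2xz - 4x.
  leading term xy: no divisor's leading term divides it; move -3/2xy to the remainder.
  leading term xz: subtract (-1)·f_1 from -2xz - 4x → -7x
  leading term x: no divisor's leading term divides it; move -7x to the remainder.
  remainder -3/2xy - 7x ≠ 0; add g_5 = -3/2xy - 7x to the basis.

S(f_2,f_3): leading monomials are coprime, so the S-polynomial reduces to 0 (Buchberger's first criterion).
S(f_1,g_4): lcm = xz^2. S = -xz + 3/2x.
  leading term xz: subtract (-1/2)·f_1 from -xz + 3/2x → 0
  remainder 0.

S(f_2,g_4): leading monomials are coprime, so the S-polynomial reduces to 0 (Buchberger's first criterion).
S(f_3,g_4): lcm = yz^2. S = 1/2yz + 3/2y + 2z^2 + 4z.
  leading term yz: subtract (-1/4)·f_3 from 1/2yz + 3/2y + 2z^2 + 4z → 3/2y + 2z^2 + 3z - 2
  leading term y: no divisor's leading term divides it; move 3/2y to the remainder.
  leading term z^2: subtract (8/7)·g_4 from 2z^2 + 3z - 2 → 4z + 1
  leading term z: no divisor's leading term divides it; move 4z to the remainder.
  leading term 1: no divisor's leading term divides it; move 1 to the remainder.
  remainder 3/2y + 4z + 1 ≠ 0; add g_6 = 3/2y + 4z + 1 to the basis.

S(f_1,g_5): lcm = xyz. S = -3/2xy - 14/3xz.
  leading term xy: subtract (1)·g_5 from -3/2xy - 14/3xz → -14/3xz + 7x
  leading term xz: subtract (-7/3)·f_1 from -14/3xz + 7x → 0
  remainder 0.

S(f_2,g_5): lcm = x^2y. S = -14/3x^2 - 3/4xy^2 - 11/4xy - 7/4yz - 7/4y.
  leading term x^2: subtract (-7/6)·f_2 from -14/3x^2 - 3/4xy^2 - 11/4xy - 7/4yz - 7/4y → -3/4xy^2 - 25/4xy - 77/6x - 7/4yz - 7/4y - 49/6z - 49/6
  leading term xy^2: subtract (1/2y)·g_5 from -3/4xy^2 - 25/4xy - 77/6x - 7/4yz - 7/4y - 49/6z - 49/6 → -11/4xy - 77/6x - 7/4yz - 7/4y - 49/6z - 49/6
  leading term xy: subtract (11/6)·g_5 from -11/4xy - 77/6x - 7/4yz - 7/4y - 49/6z - 49/6 → -7/4yz - 7/4y - 49/6z - 49/6
  leading term yz: subtract (7/8)·f_3 from -7/4yz - 7/4y - 49/6z - 49/6 → -7/4y - 14/3z - 7/6
  leading term y: subtract (-7/6)·g_6 from -7/4y - 14/3z - 7/6 → 0
  remainder 0.

S(f_3,g_5): lcm = xyz. S = -8/3xz + 4x.
  leading term xz: subtract (-4/3)·f_1 from -8/3xz + 4x → 0
  remainder 0.

S(g_4,g_5): leading monomials are coprime, so the S-polynomial reduces to 0 (Buchberger's first criterion).
S(f_1,g_6): leading monomials are coprime, so the S-polynomial reduces to 0 (Buchberger's first criterion).
S(f_2,g_6): leading monomials are coprime, so the S-polynomial reduces to 0 (Buchberger's first criterion).
S(f_3,g_6): lcm = yz. S = -8/3z^2 + 4/3z + 4.
  leading term z^2: subtract (-32/21)·g_4 from -8/3z^2 + 4/3z + 4 → 0
  remainder 0.

S(g_4,g_6): leading monomials are coprime, so the S-polynomial reduces to 0 (Buchberger's first criterion).
S(g_5,g_6): lcm = xy. S = -8/3xz + 4x.
  leading term xz: subtract (-4/3)·f_1 from -8/3xz + 4x → 0
  remainder 0.

Every S-polynomial of the final basis reduces to 0, so we have a Gröbner basis.
Inter-reduce: drop elements whose leading term is divisible by another's, tail-reduce, and make monic.

G = {x^2 + 3/4x - 7/4z - 7/4, xz - 3/2x, y + 8/3z + 2/3, z^2 - 1/2z - 3/2}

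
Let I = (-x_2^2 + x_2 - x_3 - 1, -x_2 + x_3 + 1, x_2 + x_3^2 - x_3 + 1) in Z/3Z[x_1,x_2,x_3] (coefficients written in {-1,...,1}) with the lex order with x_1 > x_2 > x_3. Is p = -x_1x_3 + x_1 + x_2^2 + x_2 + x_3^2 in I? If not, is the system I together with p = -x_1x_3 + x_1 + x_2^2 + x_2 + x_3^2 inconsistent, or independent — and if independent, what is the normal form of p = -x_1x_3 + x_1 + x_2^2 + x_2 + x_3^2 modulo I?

-x_1x_3 + x_1 + x_2^2 + x_2 + x_3^2 is independent of I; its normal form modulo I is -x_1 + 1.

First compute the reduced Gröbner basis of I by Buchberger's algorithm.
f_1 = -x_2^2 + x_2 - x_3 - 1, LT = x_2^2.
f_2 = -x_2 + x_3 + 1, LT = x_2.
f_3 = x_2 + x_3^2 - x_3 + 1, LT = x_2.

S(f_1,f_2): lcm = x_2^2. S = x_2x_3 + x_3 + 1.
  leading term x_2x_3: subtract (-x_3)·f_2 from x_2x_3 + x_3 + 1 → x_3^2 - x_3 + 1
  leading term x_3^2: no divisor's leading term divides it; move x_3^2 to the remainder.
  leading term x_3: no divisor's leading term divides it; move -x_3 to the remainder.
  leading term 1: no divisor's leading term divides it; move 1 to the remainder.
  remainder x_3^2 - x_3 + 1 ≠ 0; add h_4 = x_3^2 - x_3 + 1 to the basis.

S(f_2,f_3): lcm = x_2. S = -x_3^2 + 1.
  leading term x_3^2: subtract (-1)·h_4 from -x_3^2 + 1 → -x_3 - 1
  leading term x_3: no divisor's leading term divides it; move -x_3 to the remainder.
  leading term 1: no divisor's leading term divides it; move -1 to the remainder.
  remainder -x_3 - 1 ≠ 0; add h_5 = -x_3 - 1 to the basis.

The other S-polynomials (S(f_1,f_3), S(f_1,h_4), S(f_2,h_4), S(f_3,h_4), S(f_1,h_5), S(f_2,h_5), S(f_3,h_5), S(h_4,h_5)) all reduce to 0 modulo the current basis, so we have a Gröbner basis.
Inter-reduce: drop elements whose leading term is divisible by another's, tail-reduce, and make monic.
Reduced Gröbner basis: {x_2, x_3 + 1}.
Label its elements g_1 = x_2, g_2 = x_3 + 1.

Reduce p = -x_1x_3 + x_1 + x_2^2 + x_2 + x_3^2 modulo G:
  leading term x_1x_3: subtract (-x_1)·g_2 from -x_1x_3 + x_1 + x_2^2 + x_2 + x_3^2 → -x_1 + x_2^2 + x_2 + x_3^2
  leading term x_1: no divisor's leading term divides it; move -x_1 to the remainder.
  leading term x_2^2: subtract (x_2)·g_1 from x_2^2 + x_2 + x_3^2 → x_2 + x_3^2
  leading term x_2: subtract (1)·g_1 from x_2 + x_3^2 → x_3^2
  leading term x_3^2: subtract (x_3)·g_2 from x_3^2 → -x_3
  leading term x_3: subtract (-1)·g_2 from -x_3 → 1
  leading term 1: no divisor's leading term divides it; move 1 to the remainder.
  normal form = -x_1 + 1.
The normal form is nonzero, so p ∉ I. Since p minus its normal form lies in I, I + (p) = I + (r) where r = -x_1 + 1; decide whether this ideal is the whole ring.
Run Buchberger on G together with r (pairs among the g_i already reduce to 0 since G is a Gröbner basis):
g_1 = x_2, LT = x_2.
g_2 = x_3 + 1, LT = x_3.
r = -x_1 + 1, LT = x_1.

The S-polynomials (S(g_1,g_2), S(g_1,r), S(g_2,r)) all reduce to 0 modulo the current basis, so we have a Gröbner basis.
Inter-reduce: drop elements whose leading term is divisible by another's, tail-reduce, and make monic.
Reduced Gröbner basis: {x_1 - 1, x_2, x_3 + 1}.
The reduced Gröbner basis of I + (p) is {x_1 - 1, x_2, x_3 + 1} ≠ {1}, a proper ideal, so the enlarged system stays consistent: p is independent of I, with normal form -x_1 + 1.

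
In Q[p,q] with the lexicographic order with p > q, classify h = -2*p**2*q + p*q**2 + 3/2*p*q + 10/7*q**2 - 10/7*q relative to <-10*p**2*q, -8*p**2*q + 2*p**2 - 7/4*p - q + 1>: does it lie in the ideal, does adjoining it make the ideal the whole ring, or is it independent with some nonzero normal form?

First compute the reduced Gröbner basis of I by Buchberger's algorithm.
f_1 = -10*p**2*q, LT = p**2*q.
f_2 = -8*p**2*q + 2*p**2 - 7/4*p - q + 1, LT = p**2*q.

S(f_1,f_2): lcm = p**2*q. S = 1/4*p**2 - 7/32*p - 1/8*q + 1/8.
  reduce S modulo (f_1, f_2):
  remainder 1/4*p**2 - 7/32*p - 1/8*q + 1/8 ≠ 0; add k_3 = 1/4*p**2 - 7/32*p - 1/8*q + 1/8 to the basis.

S(f_1,k_3): lcm = p**2*q. S = 7/8*p*q + 1/2*q**2 - 1/2*q.
  reduce S modulo (f_1, f_2, k_3):
  remainder 7/8*p*q + 1/2*q**2 - 1/2*q ≠ 0; add k_4 = 7/8*p*q + 1/2*q**2 - 1/2*q to the basis.

S(f_1,k_4): lcm = p**2*q. S = -4/7*p*q**2 + 4/7*p*q.
  reduce S modulo (f_1, f_2, k_3, k_4):
  remainder 16/49*q**3 - 32/49*q**2 + 16/49*q ≠ 0; add k_5 = 16/49*q**3 - 32/49*q**2 + 16/49*q to the basis.

The other S-polynomials (S(f_2,k_3), S(f_2,k_4), S(k_3,k_4), S(f_1,k_5), S(f_2,k_5), S(k_3,k_5), S(k_4,k_5)) all reduce to 0 modulo the current basis, so we have a Gröbner basis.
Inter-reduce: drop elements whose leading term is divisible by another's, tail-reduce, and make monic.
Reduced Gröbner basis: {p**2 - 7/8*p - 1/2*q + 1/2, p*q + 4/7*q**2 - 4/7*q, q**3 - 2*q**2 + q}.
Label its elements g_1 = p**2 - 7/8*p - 1/2*q + 1/2, g_2 = p*q + 4/7*q**2 - 4/7*q, g_3 = q**3 - 2*q**2 + q.

Reduce h = -2*p**2*q + p*q**2 + 3/2*p*q + 10/7*q**2 - 10/7*q modulo G:
  leading term p**2*q: subtract (-2*q)·g_1 from -2*p**2*q + p*q**2 + 3/2*p*q + 10/7*q**2 - 10/7*q → p*q**2 - 1/4*p*q + 3/7*q**2 - 3/7*q
  leading term p*q**2: subtract (q)·g_2 from p*q**2 - 1/4*p*q + 3/7*q**2 - 3/7*q → -1/4*p*q - 4/7*q**3 + q**2 - 3/7*q
  leading term p*q: subtract (-1/4)·g_2 from -1/4*p*q - 4/7*q**3 + q**2 - 3/7*q → -4/7*q**3 + 8/7*q**2 - 4/7*q
  leading term q**3: subtract (-4/7)·g_3 from -4/7*q**3 + 8/7*q**2 - 4/7*q → 0
  normal form = 0.
Since the normal form is 0, h ∈ I.

-2*p**2*q + p*q**2 + 3/2*p*q + 10/7*q**2 - 10/7*q lies in I (it reduces to 0).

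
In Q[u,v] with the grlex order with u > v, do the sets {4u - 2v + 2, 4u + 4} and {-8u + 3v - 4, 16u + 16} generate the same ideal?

No, the ideals differ.

Equality of ideals is decidable: compute both reduced Gröbner bases (unique for the ordering) and check whether they agree.
Buchberger on the first generating set:
f_1 = 4u - 2v + 2, LT = u.
f_2 = 4u + 4, LT = u.

S(f_1,f_2): lcm = u. S = -1/2v - 1/2.
  leading term v: no divisor's leading term divides it; move -1/2v to the remainder.
  leading term 1: no divisor's leading term divides it; move -1/2 to the remainder.
  remainder -1/2v - 1/2 ≠ 0; add g_3 = -1/2v - 1/2 to the basis.

S(f_1,g_3): leading monomials are coprime, so the S-polynomial reduces to 0 (Buchberger's first criterion).
S(f_2,g_3): leading monomials are coprime, so the S-polynomial reduces to 0 (Buchberger's first criterion).
Every S-polynomial of the final basis reduces to 0, so we have a Gröbner basis.
Inter-reduce: drop elements whose leading term is divisible by another's, tail-reduce, and make monic.
Reduced Gröbner basis: {u + 1, v + 1}.

Buchberger on the second generating set:
h_1 = -8u + 3v - 4, LT = u.
h_2 = 16u + 16, LT = u.

S(h_1,h_2): lcm = u. S = -3/8v - 1/2.
  leading term v: no divisor's leading term divides it; move -3/8v to the remainder.
  leading term 1: no divisor's leading term divides it; move -1/2 to the remainder.
  remainder -3/8v - 1/2 ≠ 0; add k_3 = -3/8v - 1/2 to the basis.

S(h_1,k_3): leading monomials are coprime, so the S-polynomial reduces to 0 (Buchberger's first criterion).
S(h_2,k_3): leading monomials are coprime, so the S-polynomial reduces to 0 (Buchberger's first criterion).
Every S-polynomial of the final basis reduces to 0, so we have a Gröbner basis.
Inter-reduce: drop elements whose leading term is divisible by another's, tail-reduce, and make monic.
Reduced Gröbner basis: {u + 1, v + 4/3}.

These differ, so the ideals are not equal.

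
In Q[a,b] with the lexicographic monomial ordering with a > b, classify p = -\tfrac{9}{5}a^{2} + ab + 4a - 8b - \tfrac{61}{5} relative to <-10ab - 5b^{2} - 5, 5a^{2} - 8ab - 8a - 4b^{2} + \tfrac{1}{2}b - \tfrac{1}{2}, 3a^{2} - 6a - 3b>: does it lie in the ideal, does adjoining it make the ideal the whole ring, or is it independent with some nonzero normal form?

Adjoining -\tfrac{9}{5}a^{2} + ab + 4a - 8b - \tfrac{61}{5} makes the ideal the whole ring: the system is inconsistent.

First compute the reduced Gröbner basis of I by Buchberger's algorithm.
f_1 = -10ab - 5b^{2} - 5, LT = ab.
f_2 = 5a^{2} - 8ab - 8a - 4b^{2} + \tfrac{1}{2}b - \tfrac{1}{2}, LT = a^{2}.
f_3 = 3a^{2} - 6a - 3b, LT = a^{2}.

S(f_1,f_2): lcm = a^{2}b. S = \tfrac{21}{10}ab^{2} + \tfrac{8}{5}ab + \tfrac{1}{2}a + \tfrac{4}{5}b^{3} - \tfrac{1}{10}b^{2} + \tfrac{1}{10}b.
  reduce S modulo (f_1, f_2, f_3):
  remainder \tfrac{1}{2}a - \tfrac{1}{4}b^{3} - \tfrac{9}{10}b^{2} - \tfrac{19}{20}b - \tfrac{4}{5} ≠ 0; add h_4 = \tfrac{1}{2}a - \tfrac{1}{4}b^{3} - \tfrac{9}{10}b^{2} - \tfrac{19}{20}b - \tfrac{4}{5} to the basis.

S(f_1,f_3): lcm = a^{2}b. S = \tfrac{1}{2}ab^{2} + 2ab + \tfrac{1}{2}a + b^{2}.
  reduce S modulo (f_1, f_2, f_3, h_4):
  remainder \tfrac{9}{10}b^{2} + \tfrac{7}{10}b - \tfrac{1}{5} ≠ 0; add h_5 = \tfrac{9}{10}b^{2} + \tfrac{7}{10}b - \tfrac{1}{5} to the basis.

S(f_2,f_3): lcm = a^{2}. S = -\tfrac{8}{5}ab + \tfrac{2}{5}a - \tfrac{4}{5}b^{2} + \tfrac{11}{10}b - \tfrac{1}{10}.
  reduce S modulo (f_1, f_2, f_3, h_4, h_5):
  remainder \tfrac{1187}{810}b + \tfrac{1187}{810} ≠ 0; add h_6 = \tfrac{1187}{810}b + \tfrac{1187}{810} to the basis.

The other S-polynomials (S(f_1,h_4), S(f_2,h_4), S(f_3,h_4), S(f_1,h_5), S(f_2,h_5), S(f_3,h_5), S(h_4,h_5), S(f_1,h_6), S(f_2,h_6), S(f_3,h_6), S(h_4,h_6), S(h_5,h_6)) all reduce to 0 modulo the current basis, so we have a Gröbner basis.
Inter-reduce: drop elements whose leading term is divisible by another's, tail-reduce, and make monic.
Reduced Gröbner basis: {a - 1, b + 1}.
Label its elements g_1 = a - 1, g_2 = b + 1.

Reduce p = -\tfrac{9}{5}a^{2} + ab + 4a - 8b - \tfrac{61}{5} modulo G:
  leading term a^{2}: subtract (-\tfrac{9}{5}a)·g_1 from -\tfrac{9}{5}a^{2} + ab + 4a - 8b - \tfrac{61}{5} → ab + \tfrac{11}{5}a - 8b - \tfrac{61}{5}
  leading term ab: subtract (b)·g_1 from ab + \tfrac{11}{5}a - 8b - \tfrac{61}{5} → \tfrac{11}{5}a - 7b - \tfrac{61}{5}
  leading term a: subtract (\tfrac{11}{5})·g_1 from \tfrac{11}{5}a - 7b - \tfrac{61}{5} → -7b - 10
  leading term b: subtract (-7)·g_2 from -7b - 10 → -3
  leading term 1: no divisor's leading term divides it; move -3 to the remainder.
  normal form = -3.
The normal form is nonzero, so p ∉ I. Since p minus its normal form lies in I, I + (p) = I + (r) where r = -3; decide whether this ideal is the whole ring.
Here r = -3 is a nonzero constant, hence a unit: 1 ∈ I + (p), the Gröbner basis of I + (p) is {1}, and the enlarged system has no common solution — adjoining p is inconsistent.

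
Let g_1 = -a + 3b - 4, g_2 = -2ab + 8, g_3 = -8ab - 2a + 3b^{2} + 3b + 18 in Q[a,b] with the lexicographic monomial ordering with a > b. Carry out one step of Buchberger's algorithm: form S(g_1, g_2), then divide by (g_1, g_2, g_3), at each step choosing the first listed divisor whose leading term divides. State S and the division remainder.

S(g_1, g_2) = -3b^{2} + 4b + 4; remainder on division = -3b^{2} + 4b + 4.

lcm(LM(g_1), LM(g_2)) = ab.
S = (lcm/LT(g_1))·g_1 − (lcm/LT(g_2))·g_2 = -3b^{2} + 4b + 4.
Reduce S modulo (g_1, g_2, g_3) in that order:
  leading term b^{2}: no divisor's leading term divides it; move -3b^{2} to the remainder.
  leading term b: no divisor's leading term divides it; move 4b to the remainder.
  leading term 1: no divisor's leading term divides it; move 4 to the remainder.
The remainder -3b^{2} + 4b + 4 is nonzero, so it would be added as the next basis element.
This is the inner loop of Buchberger's algorithm — each nonzero remainder becomes a new basis element.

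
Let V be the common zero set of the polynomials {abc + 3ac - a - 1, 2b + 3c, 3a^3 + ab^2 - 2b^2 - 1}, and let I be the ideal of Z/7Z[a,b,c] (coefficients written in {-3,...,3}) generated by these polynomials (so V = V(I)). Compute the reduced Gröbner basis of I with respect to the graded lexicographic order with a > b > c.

The reduced Gröbner basis is the canonical form of the ideal for this ordering.

f_1 = abc + 3ac - a - 1, LT = abc.
f_2 = 2b + 3c, LT = b.
f_3 = 3a^3 + ab^2 - 2b^2 - 1, LT = a^3.

S(f_1,f_2): lcm = abc. S = 2ac^2 + 3ac - a - 1.
  leading term ac^2: no divisor's leading term divides it; move 2ac^2 to the remainder.
  leading term ac: no divisor's leading term divides it; move 3ac to the remainder.
  leading term a: no divisor's leading term divides it; move -a to the remainder.
  leading term 1: no divisor's leading term divides it; move -1 to the remainder.
  remainder 2ac^2 + 3ac - a - 1 ≠ 0; add g_4 = 2ac^2 + 3ac - a - 1 to the basis.

S(f_1,f_3): lcm = a^3bc. S = 2ab^3c + 3a^3c + 3b^3c - a^3 - a^2 - 2bc.
  leading term ab^3c: subtract (2b^2)·f_1 from 2ab^3c + 3a^3c + 3b^3c - a^3 - a^2 - 2bc → 3a^3c + ab^2c + 3b^3c - a^3 + 2ab^2 - a^2 + 2b^2 - 2bc
  leading term a^3c: subtract (c)·f_3 from 3a^3c + ab^2c + 3b^3c - a^3 + 2ab^2 - a^2 + 2b^2 - 2bc → 3b^3c - a^3 + 2ab^2 + 2b^2c - a^2 + 2b^2 - 2bc + c
  leading term b^3c: subtract (-2b^2c)·f_2 from 3b^3c - a^3 + 2ab^2 + 2b^2c - a^2 + 2b^2 - 2bc + c → -b^2c^2 - a^3 + 2ab^2 + 2b^2c - a^2 + 2b^2 - 2bc + c
  leading term b^2c^2: subtract (3bc^2)·f_2 from -b^2c^2 - a^3 + 2ab^2 + 2b^2c - a^2 + 2b^2 - 2bc + c → -2bc^3 - a^3 + 2ab^2 + 2b^2c - a^2 + 2b^2 - 2bc + c
  leading term bc^3: subtract (-c^3)·f_2 from -2bc^3 - a^3 + 2ab^2 + 2b^2c - a^2 + 2b^2 - 2bc + c → 3c^4 - a^3 + 2ab^2 + 2b^2c - a^2 + 2b^2 - 2bc + c
  leading term c^4: no divisor's leading term divides it; move 3c^4 to the remainder.
  leading term a^3: subtract (2)·f_3 from -a^3 + 2ab^2 + 2b^2c - a^2 + 2b^2 - 2bc + c → 2b^2c - a^2 - b^2 - 2bc + c + 2
  leading term b^2c: subtract (bc)·f_2 from 2b^2c - a^2 - b^2 - 2bc + c + 2 → -3bc^2 - a^2 - b^2 - 2bc + c + 2
  leading term bc^2: subtract (2c^2)·f_2 from -3bc^2 - a^2 - b^2 - 2bc + c + 2 → c^3 - a^2 - b^2 - 2bc + c + 2
  leading term c^3: no divisor's leading term divides it; move c^3 to the remainder.
  leading term a^2: no divisor's leading term divides it; move -a^2 to the remainder.
  leading term b^2: subtract (3b)·f_2 from -b^2 - 2bc + c + 2 → 3bc + c + 2
  leading term bc: subtract (-2c)·f_2 from 3bc + c + 2 → -c^2 + c + 2
  leading term c^2: no divisor's leading term divides it; move -c^2 to the remainder.
  leading term c: no divisor's leading term divides it; move c to the remainder.
  leading term 1: no divisor's leading term divides it; move 2 to the remainder.
  remainder 3c^4 + c^3 - a^2 - c^2 + c + 2 ≠ 0; add g_5 = 3c^4 + c^3 - a^2 - c^2 + c + 2 to the basis.

The other S-polynomials (S(f_2,f_3), S(f_1,g_4), S(f_2,g_4), S(f_3,g_4), S(f_1,g_5), S(f_2,g_5), S(f_3,g_5), S(g_4,g_5)) all reduce to 0 modulo the current basis, so we have a Gröbner basis.
Inter-reduce: drop elements whose leading term is divisible by another's, tail-reduce, and make monic.

G = {c^4 - 2c^3 + 2a^2 + 2c^2 - 2c + 3, a^3 - 2ac + 2c^2 + 3a - 2, ac^2 - 2ac + 3a + 3, b - 2c}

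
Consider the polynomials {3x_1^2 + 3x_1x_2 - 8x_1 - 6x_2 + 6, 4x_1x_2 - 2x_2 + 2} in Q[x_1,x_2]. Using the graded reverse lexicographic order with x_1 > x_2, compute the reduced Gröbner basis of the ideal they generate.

G = {x_1^2 - 8/3x_1 - 3/2x_2 + 3/2, x_1x_2 - 1/2x_2 + 1/2, x_2^2 + 1/3x_1 - 5/18x_2 - 13/18}

f_1 = 3x_1^2 + 3x_1x_2 - 8x_1 - 6x_2 + 6, LT = x_1^2.
f_2 = 4x_1x_2 - 2x_2 + 2, LT = x_1x_2.

S(f_1,f_2): lcm = x_1^2x_2. S = x_1x_2^2 - 13/6x_1x_2 - 2x_2^2 - 1/2x_1 + 2x_2.
  reduce S modulo (f_1, f_2):
  remainder -3/2x_2^2 - 1/2x_1 + 5/12x_2 + 13/12 ≠ 0; add g_3 = -3/2x_2^2 - 1/2x_1 + 5/12x_2 + 13/12 to the basis.

The other S-polynomials (S(f_1,g_3), S(f_2,g_3)) all reduce to 0 modulo the current basis, so we have a Gröbner basis.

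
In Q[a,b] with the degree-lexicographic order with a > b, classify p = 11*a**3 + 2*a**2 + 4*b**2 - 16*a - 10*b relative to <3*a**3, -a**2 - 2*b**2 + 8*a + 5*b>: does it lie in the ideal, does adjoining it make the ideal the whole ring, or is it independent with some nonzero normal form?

First compute the reduced Gröbner basis of I by Buchberger's algorithm.
f_1 = 3*a**3, LT = a**3.
f_2 = -a**2 - 2*b**2 + 8*a + 5*b, LT = a**2.

S(f_1,f_2): lcm = a**3. S = -2*a*b**2 + 8*a**2 + 5*a*b.
  leading term a*b**2: no divisor's leading term divides it; move -2*a*b**2 to the remainder.
  leading term a**2: subtract (-8)·f_2 from 8*a**2 + 5*a*b → 5*a*b - 16*b**2 + 64*a + 40*b
  leading term a*b: no divisor's leading term divides it; move 5*a*b to the remainder.
  leading term b**2: no divisor's leading term divides it; move -16*b**2 to the remainder.
  leading term a: no divisor's leading term divides it; move 64*a to the remainder.
  leading term b: no divisor's leading term divides it; move 40*b to the remainder.
  remainder -2*a*b**2 + 5*a*b - 16*b**2 + 64*a + 40*b ≠ 0; add h_3 = -2*a*b**2 + 5*a*b - 16*b**2 + 64*a + 40*b to the basis.

S(f_1,h_3): lcm = a**3*b**2. S = 5/2*a**3*b - 8*a**2*b**2 + 32*a**3 + 20*a**2*b.
  leading term a**3*b: subtract (5/6*b)·f_1 from 5/2*a**3*b - 8*a**2*b**2 + 32*a**3 + 20*a**2*b → -8*a**2*b**2 + 32*a**3 + 20*a**2*b
  leading term a**2*b**2: subtract (8*b**2)·f_2 from -8*a**2*b**2 + 32*a**3 + 20*a**2*b → 16*b**4 + 32*a**3 + 20*a**2*b - 64*a*b**2 - 40*b**3
  leading term b**4: no divisor's leading term divides it; move 16*b**4 to the remainder.
  leading term a**3: subtract (32/3)·f_1 from 32*a**3 + 20*a**2*b - 64*a*b**2 - 40*b**3 → 20*a**2*b - 64*a*b**2 - 40*b**3
  leading term a**2*b: subtract (-20*b)·f_2 from 20*a**2*b - 64*a*b**2 - 40*b**3 → -64*a*b**2 - 80*b**3 + 160*a*b + 100*b**2
  leading term a*b**2: subtract (32)·h_3 from -64*a*b**2 - 80*b**3 + 160*a*b + 100*b**2 → -80*b**3 + 612*b**2 - 2048*a - 1280*b
  leading term b**3: no divisor's leading term divides it; move -80*b**3 to the remainder.
  leading term b**2: no divisor's leading term divides it; move 612*b**2 to the remainder.
  leading term a: no divisor's leading term divides it; move -2048*a to the remainder.
  leading term b: no divisor's leading term divides it; move -1280*b to the remainder.
  remainder 16*b**4 - 80*b**3 + 612*b**2 - 2048*a - 1280*b ≠ 0; add h_4 = 16*b**4 - 80*b**3 + 612*b**2 - 2048*a - 1280*b to the basis.

S(f_2,h_3): lcm = a**2*b**2. S = 2*b**4 + 5/2*a**2*b - 16*a*b**2 - 5*b**3 + 32*a**2 + 20*a*b.
  leading term b**4: subtract (1/8)·h_4 from 2*b**4 + 5/2*a**2*b - 16*a*b**2 - 5*b**3 + 32*a**2 + 20*a*b → 5/2*a**2*b - 16*a*b**2 + 5*b**3 + 32*a**2 + 20*a*b - 153/2*b**2 + 256*a + 160*b
  leading term a**2*b: subtract (-5/2*b)·f_2 from 5/2*a**2*b - 16*a*b**2 + 5*b**3 + 32*a**2 + 20*a*b - 153/2*b**2 + 256*a + 160*b → -16*a*b**2 + 32*a**2 + 40*a*b - 64*b**2 + 256*a + 160*b
  leading term a*b**2: subtract (8)·h_3 from -16*a*b**2 + 32*a**2 + 40*a*b - 64*b**2 + 256*a + 160*b → 32*a**2 + 64*b**2 - 256*a - 160*b
  leading term a**2: subtract (-32)·f_2 from 32*a**2 + 64*b**2 - 256*a - 160*b → 0
  remainder 0.

S(f_1,h_4): leading monomials are coprime, so the S-polynomial reduces to 0 (Buchberger's first criterion).
S(f_2,h_4): leading monomials are coprime, so the S-polynomial reduces to 0 (Buchberger's first criterion).
S(h_3,h_4): lcm = a*b**4. S = 5/2*a*b**3 + 8*b**4 - 281/4*a*b**2 - 20*b**3 + 128*a**2 + 80*a*b.
  leading term a*b**3: subtract (-5/4*b)·h_3 from 5/2*a*b**3 + 8*b**4 - 281/4*a*b**2 - 20*b**3 + 128*a**2 + 80*a*b → 8*b**4 - 64*a*b**2 - 40*b**3 + 128*a**2 + 160*a*b + 50*b**2
  leading term b**4: subtract (1/2)·h_4 from 8*b**4 - 64*a*b**2 - 40*b**3 + 128*a**2 + 160*a*b + 50*b**2 → -64*a*b**2 + 128*a**2 + 160*a*b - 256*b**2 + 1024*a + 640*b
  leading term a*b**2: subtract (32)·h_3 from -64*a*b**2 + 128*a**2 + 160*a*b - 256*b**2 + 1024*a + 640*b → 128*a**2 + 256*b**2 - 1024*a - 640*b
  leading term a**2: subtract (-128)·f_2 from 128*a**2 + 256*b**2 - 1024*a - 640*b → 0
  remainder 0.

Every S-polynomial of the final basis reduces to 0, so we have a Gröbner basis.
Inter-reduce: drop elements whose leading term is divisible by another's, tail-reduce, and make monic.
Reduced Gröbner basis: {b**4 - 5*b**3 + 153/4*b**2 - 128*a - 80*b, a*b**2 - 5/2*a*b + 8*b**2 - 32*a - 20*b, a**2 + 2*b**2 - 8*a - 5*b}.
Label its elements g_1 = b**4 - 5*b**3 + 153/4*b**2 - 128*a - 80*b, g_2 = a*b**2 - 5/2*a*b + 8*b**2 - 32*a - 20*b, g_3 = a**2 + 2*b**2 - 8*a - 5*b.

Reduce p = 11*a**3 + 2*a**2 + 4*b**2 - 16*a - 10*b modulo G:
  leading term a**3: subtract (11*a)·g_3 from 11*a**3 + 2*a**2 + 4*b**2 - 16*a - 10*b → -22*a*b**2 + 90*a**2 + 55*a*b + 4*b**2 - 16*a - 10*b
  leading term a*b**2: subtract (-22)·g_2 from -22*a*b**2 + 90*a**2 + 55*a*b + 4*b**2 - 16*a - 10*b → 90*a**2 + 180*b**2 - 720*a - 450*b
  leading term a**2: subtract (90)·g_3 from 90*a**2 + 180*b**2 - 720*a - 450*b → 0
  normal form = 0.
Since the normal form is 0, p ∈ I.

The remainder on division by a Gröbner basis is unique — it is the normal form.

11*a**3 + 2*a**2 + 4*b**2 - 16*a - 10*b lies in I (it reduces to 0).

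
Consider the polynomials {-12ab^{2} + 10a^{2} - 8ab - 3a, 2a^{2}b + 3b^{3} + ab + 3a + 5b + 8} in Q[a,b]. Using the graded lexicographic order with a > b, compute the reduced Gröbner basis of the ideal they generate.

f_1 = -12ab^{2} + 10a^{2} - 8ab - 3a, LT = ab^{2}.
f_2 = 2a^{2}b + 3b^{3} + ab + 3a + 5b + 8, LT = a^{2}b.

S(f_1,f_2): lcm = a^{2}b^{2}. S = -\tfrac{3}{2}b^{4} - \tfrac{5}{6}a^{3} + \tfrac{2}{3}a^{2}b - \tfrac{1}{2}ab^{2} + \tfrac{1}{4}a^{2} - \tfrac{3}{2}ab - \tfrac{5}{2}b^{2} - 4b.
  reduce S modulo (f_1, f_2):
  remainder -\tfrac{3}{2}b^{4} - \tfrac{5}{6}a^{3} - b^{3} - \tfrac{1}{6}a^{2} - \tfrac{3}{2}ab - \tfrac{5}{2}b^{2} - \tfrac{7}{8}a - \tfrac{17}{3}b - \tfrac{8}{3} ≠ 0; add g_3 = -\tfrac{3}{2}b^{4} - \tfrac{5}{6}a^{3} - b^{3} - \tfrac{1}{6}a^{2} - \tfrac{3}{2}ab - \tfrac{5}{2}b^{2} - \tfrac{7}{8}a - \tfrac{17}{3}b - \tfrac{8}{3} to the basis.

S(f_1,g_3): lcm = ab^{4}. S = -\tfrac{5}{9}a^{4} - \tfrac{5}{6}a^{2}b^{2} - \tfrac{1}{9}a^{3} - a^{2}b - \tfrac{17}{12}ab^{2} - \tfrac{7}{12}a^{2} - \tfrac{34}{9}ab - \tfrac{16}{9}a.
  reduce S modulo (f_1, f_2, g_3):
  remainder -\tfrac{5}{9}a^{4} - \tfrac{29}{36}a^{3} + \tfrac{2}{3}b^{3} - \tfrac{14}{9}a^{2} - \tfrac{47}{18}ab - \tfrac{109}{144}a + \tfrac{10}{9}b + \tfrac{16}{9} ≠ 0; add g_4 = -\tfrac{5}{9}a^{4} - \tfrac{29}{36}a^{3} + \tfrac{2}{3}b^{3} - \tfrac{14}{9}a^{2} - \tfrac{47}{18}ab - \tfrac{109}{144}a + \tfrac{10}{9}b + \tfrac{16}{9} to the basis.

The other S-polynomials (S(f_2,g_3), S(f_1,g_4), S(f_2,g_4), S(g_3,g_4)) all reduce to 0 modulo the current basis, so we have a Gröbner basis.

G = {a^{4} + \tfrac{29}{20}a^{3} - \tfrac{6}{5}b^{3} + \tfrac{14}{5}a^{2} + \tfrac{47}{10}ab + \tfrac{109}{80}a - 2b - \tfrac{16}{5}, b^{4} + \tfrac{5}{9}a^{3} + \tfrac{2}{3}b^{3} + \tfrac{1}{9}a^{2} + ab + \tfrac{5}{3}b^{2} + \tfrac{7}{12}a + \tfrac{34}{9}b + \tfrac{16}{9}, a^{2}b + \tfrac{3}{2}b^{3} + \tfrac{1}{2}ab + \tfrac{3}{2}a + \tfrac{5}{2}b + 4, ab^{2} - \tfrac{5}{6}a^{2} + \tfrac{2}{3}ab + \tfrac{1}{4}a}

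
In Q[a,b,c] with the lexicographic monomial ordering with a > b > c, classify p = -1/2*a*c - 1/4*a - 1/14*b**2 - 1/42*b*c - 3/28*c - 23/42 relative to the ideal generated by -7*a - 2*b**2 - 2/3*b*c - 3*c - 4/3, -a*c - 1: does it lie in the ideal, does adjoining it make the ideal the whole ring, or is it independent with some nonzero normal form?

First compute the reduced Gröbner basis of I by Buchberger's algorithm.
f_1 = -7*a - 2*b**2 - 2/3*b*c - 3*c - 4/3, LT = a.
f_2 = -a*c - 1, LT = a*c.

S(f_1,f_2): lcm = a*c. S = 2/7*b**2*c + 2/21*b*c**2 + 3/7*c**2 + 4/21*c - 1.
  leading term b**2*c: no divisor's leading term divides it; move 2/7*b**2*c to the remainder.
  leading term b*c**2: no divisor's leading term divides it; move 2/21*b*c**2 to the remainder.
  leading term c**2: no divisor's leading term divides it; move 3/7*c**2 to the remainder.
  leading term c: no divisor's leading term divides it; move 4/21*c to the remainder.
  leading term 1: no divisor's leading term divides it; move -1 to the remainder.
  remainder 2/7*b**2*c + 2/21*b*c**2 + 3/7*c**2 + 4/21*c - 1 ≠ 0; add h_3 = 2/7*b**2*c + 2/21*b*c**2 + 3/7*c**2 + 4/21*c - 1 to the basis.

S(f_1,h_3): leading monomials are coprime, so the S-polynomial reduces to 0 (Buchberger's first criterion).
S(f_2,h_3): lcm = a*b**2*c. S = -1/3*a*b*c**2 - 3/2*a*c**2 - 2/3*a*c + 7/2*a + b**2.
  leading term a*b*c**2: subtract (1/21*b*c**2)·f_1 from -1/3*a*b*c**2 - 3/2*a*c**2 - 2/3*a*c + 7/2*a + b**2 → -3/2*a*c**2 - 2/3*a*c + 7/2*a + 2/21*b**3*c**2 + 2/63*b**2*c**3 + b**2 + 1/7*b*c**3 + 4/63*b*c**2
  leading term a*c**2: subtract (3/14*c**2)·f_1 from -3/2*a*c**2 - 2/3*a*c + 7/2*a + 2/21*b**3*c**2 + 2/63*b**2*c**3 + b**2 + 1/7*b*c**3 + 4/63*b*c**2 → -2/3*a*c + 7/2*a + 2/21*b**3*c**2 + 2/63*b**2*c**3 + 3/7*b**2*c**2 + b**2 + 2/7*b*c**3 + 4/63*b*c**2 + 9/14*c**3 + 2/7*c**2
  leading term a*c: subtract (2/21*c)·f_1 from -2/3*a*c + 7/2*a + 2/21*b**3*c**2 + 2/63*b**2*c**3 + 3/7*b**2*c**2 + b**2 + 2/7*b*c**3 + 4/63*b*c**2 + 9/14*c**3 + 2/7*c**2 → 7/2*a + 2/21*b**3*c**2 + 2/63*b**2*c**3 + 3/7*b**2*c**2 + 4/21*b**2*c + b**2 + 2/7*b*c**3 + 8/63*b*c**2 + 9/14*c**3 + 4/7*c**2 + 8/63*c
  leading term a: subtract (-1/2)·f_1 from 7/2*a + 2/21*b**3*c**2 + 2/63*b**2*c**3 + 3/7*b**2*c**2 + 4/21*b**2*c + b**2 + 2/7*b*c**3 + 8/63*b*c**2 + 9/14*c**3 + 4/7*c**2 + 8/63*c → 2/21*b**3*c**2 + 2/63*b**2*c**3 + 3/7*b**2*c**2 + 4/21*b**2*c + 2/7*b*c**3 + 8/63*b*c**2 - 1/3*b*c + 9/14*c**3 + 4/7*c**2 - 173/126*c - 2/3
  leading term b**3*c**2: subtract (1/3*b*c)·h_3 from 2/21*b**3*c**2 + 2/63*b**2*c**3 + 3/7*b**2*c**2 + 4/21*b**2*c + 2/7*b*c**3 + 8/63*b*c**2 - 1/3*b*c + 9/14*c**3 + 4/7*c**2 - 173/126*c - 2/3 → 3/7*b**2*c**2 + 4/21*b**2*c + 1/7*b*c**3 + 4/63*b*c**2 + 9/14*c**3 + 4/7*c**2 - 173/126*c - 2/3
  leading term b**2*c**2: subtract (3/2*c)·h_3 from 3/7*b**2*c**2 + 4/21*b**2*c + 1/7*b*c**3 + 4/63*b*c**2 + 9/14*c**3 + 4/7*c**2 - 173/126*c - 2/3 → 4/21*b**2*c + 4/63*b*c**2 + 2/7*c**2 + 8/63*c - 2/3
  leading term b**2*c: subtract (2/3)·h_3 from 4/21*b**2*c + 4/63*b*c**2 + 2/7*c**2 + 8/63*c - 2/3 → 0
  remainder 0.

Every S-polynomial of the final basis reduces to 0, so we have a Gröbner basis.
Inter-reduce: drop elements whose leading term is divisible by another's, tail-reduce, and make monic.
Reduced Gröbner basis: {a + 2/7*b**2 + 2/21*b*c + 3/7*c + 4/21, b**2*c + 1/3*b*c**2 + 3/2*c**2 + 2/3*c - 7/2}.
Label its elements g_1 = a + 2/7*b**2 + 2/21*b*c + 3/7*c + 4/21, g_2 = b**2*c + 1/3*b*c**2 + 3/2*c**2 + 2/3*c - 7/2.

Reduce p = -1/2*a*c - 1/4*a - 1/14*b**2 - 1/42*b*c - 3/28*c - 23/42 modulo G:
  leading term a*c: subtract (-1/2*c)·g_1 from -1/2*a*c - 1/4*a - 1/14*b**2 - 1/42*b*c - 3/28*c - 23/42 → -1/4*a + 1/7*b**2*c - 1/14*b**2 + 1/21*b*c**2 - 1/42*b*c + 3/14*c**2 - 1/84*c - 23/42
  leading term a: subtract (-1/4)·g_1 from -1/4*a + 1/7*b**2*c - 1/14*b**2 + 1/21*b*c**2 - 1/42*b*c + 3/14*c**2 - 1/84*c - 23/42 → 1/7*b**2*c + 1/21*b*c**2 + 3/14*c**2 + 2/21*c - 1/2
  leading term b**2*c: subtract (1/7)·g_2 from 1/7*b**2*c + 1/21*b*c**2 + 3/14*c**2 + 2/21*c - 1/2 → 0
  normal form = 0.
Since the normal form is 0, p ∈ I.

Ideal membership is decidable via reduction modulo a Gröbner basis.

-1/2*a*c - 1/4*a - 1/14*b**2 - 1/42*b*c - 3/28*c - 23/42 lies in I (it reduces to 0).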